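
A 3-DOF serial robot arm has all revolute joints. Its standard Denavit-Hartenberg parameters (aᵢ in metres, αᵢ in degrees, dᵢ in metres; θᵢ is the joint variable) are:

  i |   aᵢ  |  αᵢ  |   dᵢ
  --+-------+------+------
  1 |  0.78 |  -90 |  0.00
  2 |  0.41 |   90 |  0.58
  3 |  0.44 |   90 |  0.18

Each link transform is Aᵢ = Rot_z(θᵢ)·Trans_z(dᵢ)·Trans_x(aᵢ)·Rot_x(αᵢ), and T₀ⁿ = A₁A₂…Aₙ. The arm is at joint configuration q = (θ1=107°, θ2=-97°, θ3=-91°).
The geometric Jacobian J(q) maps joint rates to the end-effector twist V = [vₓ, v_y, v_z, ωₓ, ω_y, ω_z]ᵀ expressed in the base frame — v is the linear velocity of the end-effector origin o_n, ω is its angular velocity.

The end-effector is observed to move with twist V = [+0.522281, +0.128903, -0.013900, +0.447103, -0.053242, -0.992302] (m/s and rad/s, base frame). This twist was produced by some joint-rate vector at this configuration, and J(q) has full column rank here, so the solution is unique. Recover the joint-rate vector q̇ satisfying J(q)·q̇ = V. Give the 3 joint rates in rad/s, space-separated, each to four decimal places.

-0.9700 -0.4120 0.1830

o_n = [-0.2954, 0.4872, 0.3774]
J₁: ẑ×o_n = [-0.4872, -0.2954, 0.0000], ω = ẑ
J2: z=[-0.9563, -0.2924, 0.0000] o=[-0.2280, 0.7459, 0.0000] → [-0.1103, 0.3609, 0.2277, -0.9563, -0.2924, 0.0000]
J3: z=[0.2902, -0.9492, -0.1219] o=[-0.7681, 0.5286, 0.4069] → [0.0230, -0.0490, 0.4367, 0.2902, -0.9492, -0.1219]
q̇ = J⁺·V = [-0.9700, -0.4120, 0.1830]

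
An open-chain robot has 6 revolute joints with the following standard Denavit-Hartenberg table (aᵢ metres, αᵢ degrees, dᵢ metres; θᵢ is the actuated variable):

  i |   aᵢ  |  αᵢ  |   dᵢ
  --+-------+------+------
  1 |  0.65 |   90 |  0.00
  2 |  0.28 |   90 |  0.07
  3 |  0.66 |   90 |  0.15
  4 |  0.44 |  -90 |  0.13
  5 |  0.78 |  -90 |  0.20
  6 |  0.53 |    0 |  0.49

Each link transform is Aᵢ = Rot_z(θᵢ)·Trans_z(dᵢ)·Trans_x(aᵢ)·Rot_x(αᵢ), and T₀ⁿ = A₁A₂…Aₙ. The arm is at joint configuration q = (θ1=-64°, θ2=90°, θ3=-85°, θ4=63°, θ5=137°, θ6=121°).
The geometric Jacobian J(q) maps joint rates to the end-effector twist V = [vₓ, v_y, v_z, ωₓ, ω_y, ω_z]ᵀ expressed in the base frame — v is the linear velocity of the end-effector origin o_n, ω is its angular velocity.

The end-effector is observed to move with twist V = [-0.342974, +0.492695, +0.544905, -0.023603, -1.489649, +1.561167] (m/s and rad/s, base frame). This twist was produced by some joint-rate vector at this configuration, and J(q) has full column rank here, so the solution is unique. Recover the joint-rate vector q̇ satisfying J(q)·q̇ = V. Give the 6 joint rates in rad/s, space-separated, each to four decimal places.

0.2640 0.4780 0.9000 -0.9400 0.2680 -0.5050

o_n = [0.8309, -0.0937, 0.2048]
J₁: ẑ×o_n = [0.0937, 0.8309, -0.0000], ω = ẑ
J2: z=[-0.8988, -0.4384, 0.0000] o=[0.2849, -0.5842, 0.0000] → [-0.0898, 0.1840, -0.2016, -0.8988, -0.4384, 0.0000]
J3: z=[0.4384, -0.8988, -0.0000] o=[0.2220, -0.6149, 0.2800] → [0.0676, 0.0330, 0.7758, 0.4384, -0.8988, -0.0000]
J4: z=[0.0783, 0.0382, -0.9962] o=[0.8787, -0.4615, 0.3375] → [0.3614, 0.0580, 0.0306, 0.0783, 0.0382, -0.9962]
J5: z=[-0.5988, -0.7971, -0.0777] o=[1.2396, -0.7217, 0.2254] → [0.0652, 0.0194, -0.7018, -0.5988, -0.7971, -0.0777]
J6: z=[-0.4863, 0.4389, -0.7556] o=[0.6235, -0.5577, 0.7173] → [0.1257, -0.4060, -0.3167, -0.4863, 0.4389, -0.7556]
q̇ = J⁺·V = [0.2640, 0.4780, 0.9000, -0.9400, 0.2680, -0.5050]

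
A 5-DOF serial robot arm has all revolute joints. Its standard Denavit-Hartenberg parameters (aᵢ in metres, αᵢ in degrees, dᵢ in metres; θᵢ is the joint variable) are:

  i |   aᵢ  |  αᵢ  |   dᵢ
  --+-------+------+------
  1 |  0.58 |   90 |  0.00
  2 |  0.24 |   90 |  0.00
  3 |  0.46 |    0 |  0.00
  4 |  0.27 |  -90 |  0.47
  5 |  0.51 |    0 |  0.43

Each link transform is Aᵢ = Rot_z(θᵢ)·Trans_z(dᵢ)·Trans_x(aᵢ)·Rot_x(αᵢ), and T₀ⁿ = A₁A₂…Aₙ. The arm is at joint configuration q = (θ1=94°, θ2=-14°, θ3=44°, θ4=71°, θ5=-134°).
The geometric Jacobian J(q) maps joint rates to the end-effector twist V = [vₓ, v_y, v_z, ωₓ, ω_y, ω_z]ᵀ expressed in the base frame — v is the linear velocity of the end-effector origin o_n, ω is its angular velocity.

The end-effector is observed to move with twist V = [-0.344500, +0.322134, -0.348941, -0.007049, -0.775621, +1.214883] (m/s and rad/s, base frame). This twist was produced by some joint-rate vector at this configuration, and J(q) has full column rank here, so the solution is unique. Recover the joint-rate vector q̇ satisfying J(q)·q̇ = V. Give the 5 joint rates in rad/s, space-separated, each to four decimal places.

o_n = [0.0203, 0.5908, -0.8645]
J₁: ẑ×o_n = [-0.5908, 0.0203, 0.0000], ω = ẑ
J2: z=[0.9976, 0.0698, 0.0000] o=[-0.0405, 0.5786, 0.0000] → [-0.0603, 0.8623, 0.0079, 0.9976, 0.0698, 0.0000]
J3: z=[0.0169, -0.2413, -0.9703] o=[-0.0567, 0.8109, -0.0581] → [-0.0190, -0.0611, 0.0149, 0.0169, -0.2413, -0.9703]
J4: z=[0.0169, -0.2413, -0.9703] o=[0.2397, 1.1535, -0.1381] → [-0.3707, 0.2251, -0.0624, 0.0169, -0.2413, -0.9703]
J5: z=[-0.3602, -0.9067, 0.2193] o=[0.4994, 0.9467, -0.5665] → [0.3482, -0.2124, -0.3062, -0.3602, -0.9067, 0.2193]
q̇ = J⁺·V = [0.7160, 0.3450, -0.9820, 0.6850, 0.9610]

0.7160 0.3450 -0.9820 0.6850 0.9610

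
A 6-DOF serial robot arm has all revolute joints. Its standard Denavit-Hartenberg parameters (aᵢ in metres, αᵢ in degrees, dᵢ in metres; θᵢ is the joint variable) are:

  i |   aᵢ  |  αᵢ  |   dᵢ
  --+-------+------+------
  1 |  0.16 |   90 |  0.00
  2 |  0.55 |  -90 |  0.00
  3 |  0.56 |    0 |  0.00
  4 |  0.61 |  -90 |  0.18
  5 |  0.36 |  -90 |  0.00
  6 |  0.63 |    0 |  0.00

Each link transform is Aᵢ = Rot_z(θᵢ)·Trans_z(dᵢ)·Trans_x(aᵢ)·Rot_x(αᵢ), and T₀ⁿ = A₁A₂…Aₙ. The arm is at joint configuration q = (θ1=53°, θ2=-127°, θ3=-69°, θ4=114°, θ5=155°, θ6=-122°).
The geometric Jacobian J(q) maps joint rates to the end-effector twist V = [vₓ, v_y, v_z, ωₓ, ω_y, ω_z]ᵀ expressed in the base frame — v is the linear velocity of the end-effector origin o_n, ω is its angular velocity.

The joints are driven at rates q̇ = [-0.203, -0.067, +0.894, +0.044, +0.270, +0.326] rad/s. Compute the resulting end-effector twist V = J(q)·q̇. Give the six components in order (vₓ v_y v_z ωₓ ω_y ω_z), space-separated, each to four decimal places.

-0.0304 0.3145 0.4358 0.5691 1.0219 -0.7150

o_n = [-0.3230, 0.0193, -0.7306]
J₁: ẑ×o_n = [-0.0193, -0.3230, 0.0000], ω = ẑ
J2: z=[0.7986, -0.6018, 0.0000] o=[0.0963, 0.1278, 0.0000] → [0.4397, 0.5835, -0.3390, 0.7986, -0.6018, 0.0000]
J3: z=[0.4806, 0.6378, -0.6018] o=[-0.1029, -0.1366, -0.4392] → [-0.0920, 0.2725, 0.2153, 0.4806, 0.6378, -0.6018]
J4: z=[0.4806, 0.6378, -0.6018] o=[0.2419, -0.5477, -0.5995] → [0.2576, 0.4030, 0.6328, 0.4806, 0.6378, -0.6018]
J5: z=[-0.3086, 0.7654, 0.5647] o=[-0.1723, -0.3806, -1.0523] → [0.0205, 0.0142, -0.0080, -0.3086, 0.7654, 0.5647]
J6: z=[0.7825, 0.5418, -0.3068] o=[0.0224, -0.5056, -0.7765] → [0.1859, 0.0700, 0.5979, 0.7825, 0.5418, -0.3068]
V = J·q̇ = [-0.0304, 0.3145, 0.4358, 0.5691, 1.0219, -0.7150]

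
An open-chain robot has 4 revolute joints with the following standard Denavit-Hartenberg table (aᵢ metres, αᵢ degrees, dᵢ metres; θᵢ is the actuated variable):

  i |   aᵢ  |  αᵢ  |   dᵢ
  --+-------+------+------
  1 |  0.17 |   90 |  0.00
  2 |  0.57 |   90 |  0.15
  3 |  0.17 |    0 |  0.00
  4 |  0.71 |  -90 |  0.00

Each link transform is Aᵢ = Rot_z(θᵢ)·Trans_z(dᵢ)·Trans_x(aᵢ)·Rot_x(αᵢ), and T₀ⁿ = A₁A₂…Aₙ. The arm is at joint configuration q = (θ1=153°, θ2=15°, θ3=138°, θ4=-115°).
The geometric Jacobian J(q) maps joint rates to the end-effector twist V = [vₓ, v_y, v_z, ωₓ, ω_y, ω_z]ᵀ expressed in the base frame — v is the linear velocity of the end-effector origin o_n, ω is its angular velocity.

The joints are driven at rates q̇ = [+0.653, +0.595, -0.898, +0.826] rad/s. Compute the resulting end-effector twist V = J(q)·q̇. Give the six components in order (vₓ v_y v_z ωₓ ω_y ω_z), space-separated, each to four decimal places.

o_n = [-0.8501, 1.0405, 0.2840]
J₁: ẑ×o_n = [-1.0405, -0.8501, 0.0000], ω = ẑ
J2: z=[0.4540, 0.8910, 0.0000] o=[-0.1515, 0.0772, 0.0000] → [0.2530, -0.1289, 1.0598, 0.4540, 0.8910, 0.0000]
J3: z=[-0.2306, 0.1175, -0.9659] o=[-0.5739, 0.4608, 0.1475] → [0.5760, 0.2982, -0.1012, -0.2306, 0.1175, -0.9659]
J4: z=[-0.2306, 0.1175, -0.9659] o=[-0.4136, 0.5067, 0.1148] → [0.5355, 0.4607, -0.0718, -0.2306, 0.1175, -0.9659]
V = J·q̇ = [-0.6039, -0.5191, 0.6622, 0.2867, 0.5217, 0.7225]

-0.6039 -0.5191 0.6622 0.2867 0.5217 0.7225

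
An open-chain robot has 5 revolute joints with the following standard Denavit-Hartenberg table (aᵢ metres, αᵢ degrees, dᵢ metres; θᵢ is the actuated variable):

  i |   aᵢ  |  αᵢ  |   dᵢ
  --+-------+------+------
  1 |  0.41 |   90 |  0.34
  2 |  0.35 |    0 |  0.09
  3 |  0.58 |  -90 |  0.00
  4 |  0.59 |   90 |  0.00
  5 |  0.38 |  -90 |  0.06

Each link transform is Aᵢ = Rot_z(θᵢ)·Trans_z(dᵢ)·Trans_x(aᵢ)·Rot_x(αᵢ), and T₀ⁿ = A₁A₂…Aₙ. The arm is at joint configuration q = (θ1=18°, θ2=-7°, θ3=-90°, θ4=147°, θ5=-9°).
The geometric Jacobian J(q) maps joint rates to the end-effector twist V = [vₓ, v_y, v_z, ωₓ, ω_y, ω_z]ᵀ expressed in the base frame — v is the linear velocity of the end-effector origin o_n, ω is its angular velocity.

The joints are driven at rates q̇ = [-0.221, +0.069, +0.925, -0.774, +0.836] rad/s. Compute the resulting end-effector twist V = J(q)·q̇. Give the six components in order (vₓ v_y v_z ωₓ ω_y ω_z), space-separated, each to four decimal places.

0.0178 0.4987 -0.4503 -0.6929 -0.5331 -0.5786

o_n = [0.5368, 0.6855, 0.5000]
J₁: ẑ×o_n = [-0.6855, 0.5368, 0.0000], ω = ẑ
J2: z=[0.3090, -0.9511, 0.0000] o=[0.3899, 0.1267, 0.3400] → [-0.1522, -0.0495, 0.3124, 0.3090, -0.9511, 0.0000]
J3: z=[0.3090, -0.9511, 0.0000] o=[0.7481, 0.1485, 0.2973] → [-0.1928, -0.0626, -0.0350, 0.3090, -0.9511, 0.0000]
J4: z=[0.9440, 0.3067, -0.1219] o=[0.6809, 0.1266, -0.2783] → [0.3068, -0.7172, 0.5718, 0.9440, 0.3067, -0.1219]
J5: z=[-0.3223, 0.7771, -0.5406] o=[0.6390, 0.4509, 0.2128] → [0.3501, 0.1478, 0.0037, -0.3223, 0.7771, -0.5406]
V = J·q̇ = [0.0178, 0.4987, -0.4503, -0.6929, -0.5331, -0.5786]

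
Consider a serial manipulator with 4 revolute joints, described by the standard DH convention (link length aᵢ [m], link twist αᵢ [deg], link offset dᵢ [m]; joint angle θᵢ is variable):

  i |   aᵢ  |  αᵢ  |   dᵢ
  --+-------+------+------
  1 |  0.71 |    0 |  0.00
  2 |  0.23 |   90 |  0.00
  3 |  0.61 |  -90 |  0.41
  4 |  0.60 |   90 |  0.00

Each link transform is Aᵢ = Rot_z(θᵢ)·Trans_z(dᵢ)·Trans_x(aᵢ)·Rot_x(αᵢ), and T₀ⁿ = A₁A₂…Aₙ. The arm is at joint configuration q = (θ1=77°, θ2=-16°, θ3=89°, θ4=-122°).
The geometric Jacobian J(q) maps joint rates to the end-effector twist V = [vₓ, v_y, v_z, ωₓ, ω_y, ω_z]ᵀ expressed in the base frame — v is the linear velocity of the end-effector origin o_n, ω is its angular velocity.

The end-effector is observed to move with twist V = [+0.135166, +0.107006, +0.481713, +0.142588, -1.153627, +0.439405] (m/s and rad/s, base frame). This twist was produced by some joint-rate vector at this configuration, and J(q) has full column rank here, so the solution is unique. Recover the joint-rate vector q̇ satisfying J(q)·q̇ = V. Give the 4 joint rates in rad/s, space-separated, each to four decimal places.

0.1950 0.2280 0.6840 0.9400

o_n = [1.0773, 0.4520, 0.2920]
J₁: ẑ×o_n = [-0.4520, 1.0773, 0.0000], ω = ẑ
J2: z=[0.0000, 0.0000, 1.0000] o=[0.1597, 0.6918, 0.0000] → [0.2398, 0.9176, -0.0000, 0.0000, 0.0000, 1.0000]
J3: z=[0.8746, -0.4848, 0.0000] o=[0.2712, 0.8930, 0.0000] → [-0.1416, -0.2554, 0.0051, 0.8746, -0.4848, 0.0000]
J4: z=[-0.4847, -0.8745, 0.0175] o=[0.6350, 0.7035, 0.6099] → [0.2824, -0.1464, 0.5088, -0.4847, -0.8745, 0.0175]
q̇ = J⁺·V = [0.1950, 0.2280, 0.6840, 0.9400]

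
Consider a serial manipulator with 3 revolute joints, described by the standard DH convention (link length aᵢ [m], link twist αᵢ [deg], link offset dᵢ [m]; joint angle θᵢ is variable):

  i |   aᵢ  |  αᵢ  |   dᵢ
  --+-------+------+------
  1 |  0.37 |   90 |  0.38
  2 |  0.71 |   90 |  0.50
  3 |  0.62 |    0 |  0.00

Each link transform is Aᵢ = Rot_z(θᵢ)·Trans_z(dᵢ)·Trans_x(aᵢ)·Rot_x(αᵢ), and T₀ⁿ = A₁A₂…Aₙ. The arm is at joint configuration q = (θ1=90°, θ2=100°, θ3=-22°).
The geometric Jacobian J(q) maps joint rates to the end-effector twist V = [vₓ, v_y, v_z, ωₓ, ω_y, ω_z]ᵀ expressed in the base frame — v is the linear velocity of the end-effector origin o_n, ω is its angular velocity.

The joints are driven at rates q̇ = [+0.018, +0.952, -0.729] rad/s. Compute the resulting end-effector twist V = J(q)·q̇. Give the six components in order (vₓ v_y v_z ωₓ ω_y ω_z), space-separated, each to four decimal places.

-0.4217 -1.1704 -0.3791 0.9520 -0.7179 -0.1086

o_n = [0.2677, 0.1469, 1.6453]
J₁: ẑ×o_n = [-0.1469, 0.2677, 0.0000], ω = ẑ
J2: z=[1.0000, -0.0000, 0.0000] o=[0.0000, 0.3700, 0.3800] → [-0.0000, -1.2653, -0.2231, 1.0000, -0.0000, 0.0000]
J3: z=[0.0000, 0.9848, 0.1736] o=[0.5000, 0.2467, 1.0792] → [0.5749, -0.0403, 0.2287, 0.0000, 0.9848, 0.1736]
V = J·q̇ = [-0.4217, -1.1704, -0.3791, 0.9520, -0.7179, -0.1086]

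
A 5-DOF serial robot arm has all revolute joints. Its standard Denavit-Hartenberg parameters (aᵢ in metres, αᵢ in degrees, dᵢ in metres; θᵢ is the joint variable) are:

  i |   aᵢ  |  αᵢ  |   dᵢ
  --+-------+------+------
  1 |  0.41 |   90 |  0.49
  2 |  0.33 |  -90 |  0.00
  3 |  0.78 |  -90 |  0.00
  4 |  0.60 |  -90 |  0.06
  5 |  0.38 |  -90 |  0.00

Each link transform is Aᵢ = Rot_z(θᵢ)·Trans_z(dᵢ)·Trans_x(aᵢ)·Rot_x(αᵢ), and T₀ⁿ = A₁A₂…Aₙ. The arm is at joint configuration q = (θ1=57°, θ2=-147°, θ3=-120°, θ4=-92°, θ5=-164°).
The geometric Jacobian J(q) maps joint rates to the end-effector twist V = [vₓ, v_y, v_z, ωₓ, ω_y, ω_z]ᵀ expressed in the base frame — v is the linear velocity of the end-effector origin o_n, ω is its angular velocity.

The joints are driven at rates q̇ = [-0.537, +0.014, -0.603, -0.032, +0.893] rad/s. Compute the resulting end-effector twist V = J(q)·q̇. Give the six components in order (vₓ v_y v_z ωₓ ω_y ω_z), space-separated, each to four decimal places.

o_n = [0.8829, -0.0189, 0.2460]
J₁: ẑ×o_n = [0.0189, 0.8829, -0.0000], ω = ẑ
J2: z=[0.8387, -0.5446, 0.0000] o=[0.2233, 0.3439, 0.4900] → [0.1329, 0.2046, 0.0550, 0.8387, -0.5446, 0.0000]
J3: z=[0.2966, 0.4568, -0.8387] o=[0.0726, 0.1117, 0.3103] → [-0.1389, -0.6605, -0.4089, 0.2966, 0.4568, -0.8387]
J4: z=[0.0238, -0.8815, -0.4717] o=[0.8172, 0.0182, 0.5227] → [0.2264, -0.0244, 0.0570, 0.0238, -0.8815, -0.4717]
J5: z=[0.9645, -0.1040, 0.2429] o=[0.9765, 0.2417, -0.0142] → [0.0362, -0.2737, -0.2611, 0.9645, -0.1040, 0.2429]
V = J·q̇ = [0.1006, -0.3166, 0.0124, 0.6934, -0.3477, 0.2007]

0.1006 -0.3166 0.0124 0.6934 -0.3477 0.2007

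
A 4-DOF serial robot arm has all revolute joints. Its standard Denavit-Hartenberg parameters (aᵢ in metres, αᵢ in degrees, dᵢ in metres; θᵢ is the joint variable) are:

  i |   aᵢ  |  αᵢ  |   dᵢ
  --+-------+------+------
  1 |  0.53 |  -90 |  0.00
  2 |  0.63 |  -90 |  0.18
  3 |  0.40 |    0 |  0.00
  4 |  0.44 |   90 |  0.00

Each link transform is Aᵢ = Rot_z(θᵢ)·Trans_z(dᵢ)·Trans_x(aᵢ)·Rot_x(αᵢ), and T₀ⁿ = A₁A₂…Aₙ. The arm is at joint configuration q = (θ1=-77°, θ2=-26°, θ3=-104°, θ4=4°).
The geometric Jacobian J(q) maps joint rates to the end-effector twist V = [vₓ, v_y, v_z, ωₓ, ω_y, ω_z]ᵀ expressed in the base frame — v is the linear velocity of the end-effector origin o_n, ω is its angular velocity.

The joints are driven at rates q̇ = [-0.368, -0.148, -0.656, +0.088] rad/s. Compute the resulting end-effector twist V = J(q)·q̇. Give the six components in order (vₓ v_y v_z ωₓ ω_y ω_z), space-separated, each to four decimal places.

o_n = [1.1874, -0.6912, 0.2003]
J₁: ẑ×o_n = [0.6912, 1.1874, -0.0000], ω = ẑ
J2: z=[0.9744, 0.2250, 0.0000] o=[0.1192, -0.5164, 0.0000] → [0.0450, -0.1951, -0.4106, 0.9744, 0.2250, 0.0000]
J3: z=[0.0986, -0.4271, -0.8988] o=[0.4220, -1.0277, 0.2762] → [0.3348, -0.6804, 0.3601, 0.0986, -0.4271, -0.8988]
J4: z=[0.0986, -0.4271, -0.8988] o=[0.7806, -0.8556, 0.2338] → [0.1621, -0.3623, 0.1900, 0.0986, -0.4271, -0.8988]
V = J·q̇ = [-0.4664, 0.0064, -0.1587, -0.2002, 0.2093, 0.1425]

-0.4664 0.0064 -0.1587 -0.2002 0.2093 0.1425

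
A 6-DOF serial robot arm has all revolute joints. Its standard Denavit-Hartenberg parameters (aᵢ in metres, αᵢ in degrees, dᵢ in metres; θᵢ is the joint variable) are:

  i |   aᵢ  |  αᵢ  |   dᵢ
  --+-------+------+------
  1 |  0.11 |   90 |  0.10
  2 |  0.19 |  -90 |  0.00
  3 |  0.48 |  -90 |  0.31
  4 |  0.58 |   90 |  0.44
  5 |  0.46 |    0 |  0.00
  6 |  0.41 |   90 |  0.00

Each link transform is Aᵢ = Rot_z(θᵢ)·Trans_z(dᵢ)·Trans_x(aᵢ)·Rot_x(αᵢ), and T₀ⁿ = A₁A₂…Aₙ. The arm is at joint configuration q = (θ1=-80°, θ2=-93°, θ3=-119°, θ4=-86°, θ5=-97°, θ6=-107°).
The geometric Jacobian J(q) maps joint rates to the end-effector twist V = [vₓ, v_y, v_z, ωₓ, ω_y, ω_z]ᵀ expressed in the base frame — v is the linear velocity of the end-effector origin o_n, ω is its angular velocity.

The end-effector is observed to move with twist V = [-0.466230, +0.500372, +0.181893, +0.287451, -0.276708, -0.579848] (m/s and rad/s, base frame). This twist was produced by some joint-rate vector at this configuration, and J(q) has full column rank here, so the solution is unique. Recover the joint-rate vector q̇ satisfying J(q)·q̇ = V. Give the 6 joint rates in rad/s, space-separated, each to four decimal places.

o_n = [-0.3962, -0.6426, -0.0075]
J₁: ẑ×o_n = [0.6426, -0.3962, 0.0000], ω = ẑ
J2: z=[-0.9848, -0.1736, 0.0000] o=[0.0191, -0.1083, 0.1000] → [0.0187, -0.1059, 0.4540, -0.9848, -0.1736, 0.0000]
J3: z=[0.1734, -0.9835, -0.0523] o=[0.0174, -0.0985, -0.0897] → [-0.1093, 0.0074, -0.5011, 0.1734, -0.9835, -0.0523]
J4: z=[-0.4854, -0.0391, -0.8734] o=[-0.3402, -0.4883, 0.1264] → [-0.1295, -0.0161, 0.0727, -0.4854, -0.0391, -0.8734]
J5: z=[0.8669, 0.1078, -0.4866] o=[-0.4881, -1.0817, -0.2686] → [0.2418, -0.2711, 0.3708, 0.8669, 0.1078, -0.4866]
J6: z=[0.8669, 0.1078, -0.4866] o=[-0.2728, -1.0081, 0.1312] → [0.1629, 0.1803, 0.3302, 0.8669, 0.1078, -0.4866]
q̇ = J⁺·V = [-0.9190, 0.4890, 0.2720, -0.6620, -0.2040, 0.6660]

-0.9190 0.4890 0.2720 -0.6620 -0.2040 0.6660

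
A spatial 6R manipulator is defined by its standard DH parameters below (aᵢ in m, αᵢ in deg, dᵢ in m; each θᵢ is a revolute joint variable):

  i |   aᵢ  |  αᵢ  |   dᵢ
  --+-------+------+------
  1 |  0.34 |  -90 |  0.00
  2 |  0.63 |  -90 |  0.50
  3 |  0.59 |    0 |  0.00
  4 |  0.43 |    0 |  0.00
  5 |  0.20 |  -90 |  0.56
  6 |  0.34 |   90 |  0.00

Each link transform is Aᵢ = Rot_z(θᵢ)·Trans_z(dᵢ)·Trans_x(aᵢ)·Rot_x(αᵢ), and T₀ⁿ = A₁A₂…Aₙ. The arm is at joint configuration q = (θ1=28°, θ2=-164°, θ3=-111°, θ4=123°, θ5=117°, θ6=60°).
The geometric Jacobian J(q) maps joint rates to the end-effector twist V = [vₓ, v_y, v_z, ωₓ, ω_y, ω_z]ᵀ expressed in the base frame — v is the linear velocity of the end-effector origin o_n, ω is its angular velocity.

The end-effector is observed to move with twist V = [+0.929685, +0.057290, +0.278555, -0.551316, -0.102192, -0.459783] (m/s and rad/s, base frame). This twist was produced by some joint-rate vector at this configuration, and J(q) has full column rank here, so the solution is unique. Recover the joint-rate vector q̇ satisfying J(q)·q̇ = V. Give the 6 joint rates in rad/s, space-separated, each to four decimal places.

-0.3260 0.5550 -0.5830 0.8520 -0.5450 -0.6140

o_n = [-0.4661, 0.5154, 0.4224]
J₁: ẑ×o_n = [-0.5154, -0.4661, 0.0000], ω = ẑ
J2: z=[-0.4695, 0.8829, 0.0000] o=[0.3002, 0.1596, 0.0000] → [0.3729, 0.1983, 0.5096, -0.4695, 0.8829, 0.0000]
J3: z=[0.2434, 0.1294, 0.9613] o=[-0.4692, 0.3168, 0.1737] → [-0.1587, -0.0576, 0.0479, 0.2434, 0.1294, 0.9613]
J4: z=[0.2434, 0.1294, 0.9613] o=[-0.5484, 0.8985, 0.1154] → [0.4081, 0.0043, -0.1039, 0.2434, 0.1294, 0.9613]
J5: z=[0.2434, 0.1294, 0.9613] o=[-0.8634, 0.6298, 0.2313] → [0.1347, 0.3354, -0.0793, 0.2434, 0.1294, 0.9613]
J6: z=[0.3641, 0.9064, -0.2142] o=[-0.5473, 0.6218, 0.7349] → [-0.3061, 0.0964, -0.1123, 0.3641, 0.9064, -0.2142]
q̇ = J⁺·V = [-0.3260, 0.5550, -0.5830, 0.8520, -0.5450, -0.6140]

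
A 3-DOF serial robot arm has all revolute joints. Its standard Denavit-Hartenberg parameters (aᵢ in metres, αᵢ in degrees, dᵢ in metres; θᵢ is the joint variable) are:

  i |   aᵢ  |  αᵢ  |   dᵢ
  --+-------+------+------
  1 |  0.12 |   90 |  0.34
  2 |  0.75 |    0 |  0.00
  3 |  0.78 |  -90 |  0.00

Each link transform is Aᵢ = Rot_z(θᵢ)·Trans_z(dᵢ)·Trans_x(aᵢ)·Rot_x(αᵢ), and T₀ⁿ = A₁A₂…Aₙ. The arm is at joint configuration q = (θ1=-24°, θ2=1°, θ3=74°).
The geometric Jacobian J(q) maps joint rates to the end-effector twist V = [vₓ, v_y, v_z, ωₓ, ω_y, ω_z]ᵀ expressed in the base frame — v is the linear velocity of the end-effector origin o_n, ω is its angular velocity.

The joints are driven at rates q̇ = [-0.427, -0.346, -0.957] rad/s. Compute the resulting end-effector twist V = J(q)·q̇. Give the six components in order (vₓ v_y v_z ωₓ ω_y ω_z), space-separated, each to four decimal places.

0.7148 -0.8192 -0.5225 0.5300 1.1903 -0.4270

o_n = [0.9791, -0.4359, 1.1065]
J₁: ẑ×o_n = [0.4359, 0.9791, -0.0000], ω = ẑ
J2: z=[-0.4067, -0.9135, 0.0000] o=[0.1096, -0.0488, 0.3400] → [-0.7002, 0.3118, 0.9518, -0.4067, -0.9135, 0.0000]
J3: z=[-0.4067, -0.9135, 0.0000] o=[0.7947, -0.3538, 0.3531] → [-0.6883, 0.3064, 0.2019, -0.4067, -0.9135, 0.0000]
V = J·q̇ = [0.7148, -0.8192, -0.5225, 0.5300, 1.1903, -0.4270]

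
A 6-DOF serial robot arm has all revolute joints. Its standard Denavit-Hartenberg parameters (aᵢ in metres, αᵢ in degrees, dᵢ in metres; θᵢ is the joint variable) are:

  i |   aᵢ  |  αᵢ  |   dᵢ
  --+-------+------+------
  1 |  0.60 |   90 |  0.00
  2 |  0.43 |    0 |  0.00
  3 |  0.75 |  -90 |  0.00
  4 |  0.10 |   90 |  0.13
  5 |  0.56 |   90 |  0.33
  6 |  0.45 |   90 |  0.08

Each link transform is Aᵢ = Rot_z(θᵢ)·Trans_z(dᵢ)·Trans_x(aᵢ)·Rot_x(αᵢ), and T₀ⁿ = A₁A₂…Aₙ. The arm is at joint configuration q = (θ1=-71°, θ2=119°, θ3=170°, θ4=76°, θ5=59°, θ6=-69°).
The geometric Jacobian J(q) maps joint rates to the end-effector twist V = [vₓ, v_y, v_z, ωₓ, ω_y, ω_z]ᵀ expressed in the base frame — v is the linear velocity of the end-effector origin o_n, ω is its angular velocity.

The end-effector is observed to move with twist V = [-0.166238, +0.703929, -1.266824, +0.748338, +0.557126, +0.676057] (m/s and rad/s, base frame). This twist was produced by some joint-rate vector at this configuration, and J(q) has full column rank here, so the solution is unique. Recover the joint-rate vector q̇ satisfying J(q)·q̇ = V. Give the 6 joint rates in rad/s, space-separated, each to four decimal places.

-0.2150 -0.7360 -0.4420 -0.2820 -0.8370 -0.5910

o_n = [0.9453, -1.0688, -0.1437]
J₁: ẑ×o_n = [1.0688, 0.9453, -0.0000], ω = ẑ
J2: z=[-0.9455, -0.3256, 0.0000] o=[0.1953, -0.5673, 0.0000] → [0.0468, -0.1359, 0.7183, -0.9455, -0.3256, 0.0000]
J3: z=[-0.9455, -0.3256, 0.0000] o=[0.1275, -0.3702, 0.3761] → [0.1692, -0.4915, 0.9268, -0.9455, -0.3256, 0.0000]
J4: z=[0.3078, -0.8940, 0.3256] o=[0.2070, -0.6011, -0.3331] → [-0.0170, 0.1821, 0.5161, 0.3078, -0.8940, 0.3256]
J5: z=[-0.1259, -0.3774, -0.9174] o=[0.3413, -0.6932, -0.3136] → [-0.4087, -0.5327, 0.2753, -0.1259, -0.3774, -0.9174]
J6: z=[0.6498, 0.6674, -0.3637] o=[0.7195, -1.1772, -0.5261] → [0.2946, -0.3306, -0.0802, 0.6498, 0.6674, -0.3637]
q̇ = J⁺·V = [-0.2150, -0.7360, -0.4420, -0.2820, -0.8370, -0.5910]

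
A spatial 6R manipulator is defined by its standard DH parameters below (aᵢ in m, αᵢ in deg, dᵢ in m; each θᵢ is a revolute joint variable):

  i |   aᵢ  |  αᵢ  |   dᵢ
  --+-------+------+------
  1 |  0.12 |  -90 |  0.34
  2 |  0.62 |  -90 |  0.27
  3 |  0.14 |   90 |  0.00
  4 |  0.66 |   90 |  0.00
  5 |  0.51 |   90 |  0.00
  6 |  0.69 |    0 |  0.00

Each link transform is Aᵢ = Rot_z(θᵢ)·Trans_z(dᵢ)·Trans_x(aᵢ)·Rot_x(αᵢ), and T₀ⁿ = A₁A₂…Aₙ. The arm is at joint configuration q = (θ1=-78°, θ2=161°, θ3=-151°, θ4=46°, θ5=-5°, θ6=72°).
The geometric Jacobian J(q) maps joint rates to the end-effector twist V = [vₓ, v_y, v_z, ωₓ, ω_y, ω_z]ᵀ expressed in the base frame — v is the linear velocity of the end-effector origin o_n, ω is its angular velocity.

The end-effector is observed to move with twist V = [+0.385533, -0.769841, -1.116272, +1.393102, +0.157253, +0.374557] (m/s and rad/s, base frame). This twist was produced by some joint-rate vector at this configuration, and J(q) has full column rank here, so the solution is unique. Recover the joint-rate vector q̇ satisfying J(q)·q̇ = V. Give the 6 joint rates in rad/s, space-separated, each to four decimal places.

o_n = [1.1938, -0.3895, 1.0834]
J₁: ẑ×o_n = [0.3895, 1.1938, -0.0000], ω = ẑ
J2: z=[0.9781, 0.2079, 0.0000] o=[0.0249, -0.1174, 0.3400] → [0.1546, -0.7272, -0.5092, 0.9781, 0.2079, 0.0000]
J3: z=[-0.0677, 0.3185, 0.9455] o=[0.1672, 0.5122, 0.1381] → [1.1536, 1.0347, -0.2659, -0.0677, 0.3185, 0.9455]
J4: z=[-0.7602, -0.6302, 0.1578] o=[0.2576, 0.4130, 0.1780] → [-0.4440, 0.8361, 1.2001, -0.7602, -0.6302, 0.1578]
J5: z=[0.5118, -0.7306, -0.4520] o=[0.5217, 0.2396, 0.7575] → [-0.5225, -0.4706, 0.1691, 0.5118, -0.7306, -0.4520]
J6: z=[0.7224, 0.6507, -0.2338] o=[0.7588, 0.1341, 1.1965] → [-0.1959, -0.0200, -0.6613, 0.7224, 0.6507, -0.2338]
q̇ = J⁺·V = [0.9130, 0.7920, -0.3560, -0.9250, 0.3180, -0.3760]

0.9130 0.7920 -0.3560 -0.9250 0.3180 -0.3760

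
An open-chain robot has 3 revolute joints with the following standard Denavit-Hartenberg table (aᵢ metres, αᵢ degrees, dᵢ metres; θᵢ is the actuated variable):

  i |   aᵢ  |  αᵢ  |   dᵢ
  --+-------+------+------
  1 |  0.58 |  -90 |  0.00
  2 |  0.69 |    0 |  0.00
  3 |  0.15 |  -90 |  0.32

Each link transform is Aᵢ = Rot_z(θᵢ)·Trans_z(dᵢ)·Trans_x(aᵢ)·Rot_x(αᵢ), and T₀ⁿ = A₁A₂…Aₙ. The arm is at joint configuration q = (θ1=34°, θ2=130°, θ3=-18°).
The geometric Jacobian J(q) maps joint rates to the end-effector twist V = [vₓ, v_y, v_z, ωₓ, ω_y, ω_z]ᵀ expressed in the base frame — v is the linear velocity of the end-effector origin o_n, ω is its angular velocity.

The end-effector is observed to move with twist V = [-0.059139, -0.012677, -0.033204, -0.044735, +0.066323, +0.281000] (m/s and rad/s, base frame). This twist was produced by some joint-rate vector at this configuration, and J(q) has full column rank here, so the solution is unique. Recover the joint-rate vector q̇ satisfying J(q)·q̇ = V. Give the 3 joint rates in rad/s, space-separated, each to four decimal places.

o_n = [-0.1124, 0.3102, -0.6676]
J₁: ẑ×o_n = [-0.3102, -0.1124, 0.0000], ω = ẑ
J2: z=[-0.5592, 0.8290, 0.0000] o=[0.4808, 0.3243, 0.0000] → [-0.5535, -0.3733, 0.4997, -0.5592, 0.8290, 0.0000]
J3: z=[-0.5592, 0.8290, 0.0000] o=[0.1131, 0.0763, -0.5286] → [-0.1153, -0.0778, 0.0562, -0.5592, 0.8290, 0.0000]
q̇ = J⁺·V = [0.2810, -0.0850, 0.1650]

0.2810 -0.0850 0.1650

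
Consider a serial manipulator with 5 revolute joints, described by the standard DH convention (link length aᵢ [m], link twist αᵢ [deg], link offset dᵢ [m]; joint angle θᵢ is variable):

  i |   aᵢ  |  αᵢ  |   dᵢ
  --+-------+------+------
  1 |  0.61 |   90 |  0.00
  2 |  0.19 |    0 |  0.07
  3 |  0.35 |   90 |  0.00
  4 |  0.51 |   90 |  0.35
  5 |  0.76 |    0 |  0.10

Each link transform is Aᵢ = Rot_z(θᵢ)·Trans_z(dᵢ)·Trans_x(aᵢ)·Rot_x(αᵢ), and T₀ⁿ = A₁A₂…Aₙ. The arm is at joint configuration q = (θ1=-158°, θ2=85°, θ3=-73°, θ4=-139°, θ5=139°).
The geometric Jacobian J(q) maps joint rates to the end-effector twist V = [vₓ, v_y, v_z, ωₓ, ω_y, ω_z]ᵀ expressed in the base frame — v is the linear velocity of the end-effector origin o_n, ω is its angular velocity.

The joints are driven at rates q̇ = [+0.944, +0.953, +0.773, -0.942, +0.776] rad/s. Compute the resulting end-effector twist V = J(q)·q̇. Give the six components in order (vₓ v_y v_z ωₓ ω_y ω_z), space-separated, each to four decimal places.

-1.1959 -1.3401 1.4005 -0.2227 2.4032 1.7596

o_n = [-1.1161, -0.2490, -0.5717]
J₁: ẑ×o_n = [0.2490, -1.1161, 0.0000], ω = ẑ
J2: z=[-0.3746, 0.9272, 0.0000] o=[-0.5656, -0.2285, 0.0000] → [-0.5301, -0.2142, 0.5181, -0.3746, 0.9272, 0.0000]
J3: z=[-0.3746, 0.9272, 0.0000] o=[-0.6072, -0.1698, 0.1893] → [-0.7055, -0.2851, 0.5015, -0.3746, 0.9272, 0.0000]
J4: z=[-0.1928, -0.0779, -0.9781] o=[-0.9246, -0.2981, 0.2620] → [0.1129, 0.0266, -0.0244, -0.1928, -0.0779, -0.9781]
J5: z=[0.3123, 0.9401, -0.1364] o=[-0.5176, -0.4945, -0.1603] → [-0.3532, 0.2101, 0.6393, 0.3123, 0.9401, -0.1364]
V = J·q̇ = [-1.1959, -1.3401, 1.4005, -0.2227, 2.4032, 1.7596]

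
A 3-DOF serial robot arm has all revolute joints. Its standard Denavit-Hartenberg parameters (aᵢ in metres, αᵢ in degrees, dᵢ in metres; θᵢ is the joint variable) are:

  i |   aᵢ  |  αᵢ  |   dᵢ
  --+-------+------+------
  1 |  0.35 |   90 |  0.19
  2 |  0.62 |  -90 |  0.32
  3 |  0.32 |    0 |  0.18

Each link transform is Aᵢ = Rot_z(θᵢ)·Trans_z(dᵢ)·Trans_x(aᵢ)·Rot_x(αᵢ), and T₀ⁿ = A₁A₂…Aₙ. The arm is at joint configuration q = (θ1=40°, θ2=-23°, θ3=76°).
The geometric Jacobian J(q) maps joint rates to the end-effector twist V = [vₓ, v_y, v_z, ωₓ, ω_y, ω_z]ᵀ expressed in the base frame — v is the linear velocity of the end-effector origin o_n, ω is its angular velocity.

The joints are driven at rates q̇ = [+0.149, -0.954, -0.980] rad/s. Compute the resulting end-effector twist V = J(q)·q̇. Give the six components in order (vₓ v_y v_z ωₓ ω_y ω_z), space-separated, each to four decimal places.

0.0846 0.1786 -0.7984 -0.9066 0.4847 -0.7531

o_n = [0.8199, 0.6756, 0.0832]
J₁: ẑ×o_n = [-0.6756, 0.8199, 0.0000], ω = ẑ
J2: z=[0.6428, -0.7660, 0.0000] o=[0.2681, 0.2250, 0.1900] → [0.0818, 0.0687, 0.7123, 0.6428, -0.7660, 0.0000]
J3: z=[0.2993, 0.2512, 0.9205] o=[0.9110, 0.3467, -0.0523] → [-0.2687, -0.1244, 0.1213, 0.2993, 0.2512, 0.9205]
V = J·q̇ = [0.0846, 0.1786, -0.7984, -0.9066, 0.4847, -0.7531]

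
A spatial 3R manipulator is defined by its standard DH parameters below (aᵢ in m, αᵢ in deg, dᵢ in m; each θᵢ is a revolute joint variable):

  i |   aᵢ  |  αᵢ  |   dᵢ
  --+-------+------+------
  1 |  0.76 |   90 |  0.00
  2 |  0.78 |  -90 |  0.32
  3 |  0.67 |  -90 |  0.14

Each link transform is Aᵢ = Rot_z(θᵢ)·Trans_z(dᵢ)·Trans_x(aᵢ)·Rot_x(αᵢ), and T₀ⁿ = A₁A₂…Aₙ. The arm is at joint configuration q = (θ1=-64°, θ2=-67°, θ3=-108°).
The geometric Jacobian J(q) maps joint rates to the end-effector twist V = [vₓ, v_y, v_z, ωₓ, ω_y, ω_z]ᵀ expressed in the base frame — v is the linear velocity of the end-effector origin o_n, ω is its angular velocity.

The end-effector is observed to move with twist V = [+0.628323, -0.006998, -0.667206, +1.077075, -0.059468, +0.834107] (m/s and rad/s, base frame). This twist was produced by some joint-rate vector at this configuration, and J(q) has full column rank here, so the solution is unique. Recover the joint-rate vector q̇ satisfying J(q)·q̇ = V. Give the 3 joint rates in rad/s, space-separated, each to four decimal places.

o_n = [-0.3725, -1.4197, -0.4727]
J₁: ẑ×o_n = [1.4197, -0.3725, 0.0000], ω = ẑ
J2: z=[-0.8988, -0.4384, 0.0000] o=[0.3332, -0.6831, 0.0000] → [0.2072, -0.4249, 0.3527, -0.8988, -0.4384, 0.0000]
J3: z=[0.4035, -0.8273, 0.3907] o=[0.1792, -1.0973, -0.7180] → [-0.0769, -0.3145, -0.5866, 0.4035, -0.8273, 0.3907]
q̇ = J⁺·V = [0.6110, -0.9420, 0.5710]

0.6110 -0.9420 0.5710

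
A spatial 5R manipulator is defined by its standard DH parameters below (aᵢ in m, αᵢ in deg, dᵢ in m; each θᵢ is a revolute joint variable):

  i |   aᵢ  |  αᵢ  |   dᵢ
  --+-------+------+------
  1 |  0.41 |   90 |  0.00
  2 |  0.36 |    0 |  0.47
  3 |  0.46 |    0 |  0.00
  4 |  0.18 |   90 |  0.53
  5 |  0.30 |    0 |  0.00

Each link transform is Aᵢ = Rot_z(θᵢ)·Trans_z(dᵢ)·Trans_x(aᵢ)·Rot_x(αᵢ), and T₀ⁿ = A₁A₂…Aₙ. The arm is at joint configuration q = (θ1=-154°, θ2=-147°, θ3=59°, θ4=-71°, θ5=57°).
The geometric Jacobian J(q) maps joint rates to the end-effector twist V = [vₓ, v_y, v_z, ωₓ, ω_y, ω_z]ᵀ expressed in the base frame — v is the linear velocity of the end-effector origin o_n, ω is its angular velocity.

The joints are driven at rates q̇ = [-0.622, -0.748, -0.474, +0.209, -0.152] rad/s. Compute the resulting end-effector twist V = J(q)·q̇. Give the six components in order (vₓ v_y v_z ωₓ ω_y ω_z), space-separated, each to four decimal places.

1.5450 0.5900 0.5173 0.3951 -0.9344 -0.7639

o_n = [-0.3721, 1.2111, -0.7789]
J₁: ẑ×o_n = [-1.2111, -0.3721, 0.0000], ω = ẑ
J2: z=[-0.4384, 0.8988, 0.0000] o=[-0.3685, -0.1797, 0.0000] → [-0.7000, -0.3414, -0.6065, -0.4384, 0.8988, 0.0000]
J3: z=[-0.4384, 0.8988, 0.0000] o=[-0.3032, 0.3751, -0.1961] → [-0.5238, -0.2555, -0.3045, -0.4384, 0.8988, 0.0000]
J4: z=[-0.4384, 0.8988, 0.0000] o=[-0.3176, 0.3680, -0.6558] → [-0.1106, -0.0539, -0.3206, -0.4384, 0.8988, 0.0000]
J5: z=[0.3221, 0.1571, 0.9336] o=[-0.3989, 0.9180, -0.7203] → [-0.2827, 0.0439, 0.0902, 0.3221, 0.1571, 0.9336]
V = J·q̇ = [1.5450, 0.5900, 0.5173, 0.3951, -0.9344, -0.7639]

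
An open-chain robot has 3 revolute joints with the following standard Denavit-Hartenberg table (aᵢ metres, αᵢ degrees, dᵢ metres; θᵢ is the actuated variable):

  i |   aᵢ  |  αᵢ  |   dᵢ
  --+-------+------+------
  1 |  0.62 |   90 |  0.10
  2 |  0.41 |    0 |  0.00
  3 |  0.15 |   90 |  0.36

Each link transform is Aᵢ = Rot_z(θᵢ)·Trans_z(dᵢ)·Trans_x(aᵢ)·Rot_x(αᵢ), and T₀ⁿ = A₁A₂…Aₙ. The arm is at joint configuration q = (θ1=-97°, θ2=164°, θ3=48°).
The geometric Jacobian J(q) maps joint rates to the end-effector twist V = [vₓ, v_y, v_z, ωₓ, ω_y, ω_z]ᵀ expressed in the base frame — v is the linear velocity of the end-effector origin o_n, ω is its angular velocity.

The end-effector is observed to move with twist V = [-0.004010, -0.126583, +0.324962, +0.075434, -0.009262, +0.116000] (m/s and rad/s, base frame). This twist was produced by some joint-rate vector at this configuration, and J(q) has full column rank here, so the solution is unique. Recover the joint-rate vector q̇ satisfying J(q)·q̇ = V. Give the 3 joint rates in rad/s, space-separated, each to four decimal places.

o_n = [-0.3693, -0.0541, 0.1335]
J₁: ẑ×o_n = [0.0541, -0.3693, 0.0000], ω = ẑ
J2: z=[-0.9925, 0.1219, 0.0000] o=[-0.0756, -0.6154, 0.1000] → [0.0041, 0.0333, -0.5213, -0.9925, 0.1219, 0.0000]
J3: z=[-0.9925, 0.1219, 0.0000] o=[-0.0275, -0.2242, 0.2130] → [-0.0097, -0.0789, -0.1272, -0.9925, 0.1219, 0.0000]
q̇ = J⁺·V = [0.1160, -0.8000, 0.7240]

0.1160 -0.8000 0.7240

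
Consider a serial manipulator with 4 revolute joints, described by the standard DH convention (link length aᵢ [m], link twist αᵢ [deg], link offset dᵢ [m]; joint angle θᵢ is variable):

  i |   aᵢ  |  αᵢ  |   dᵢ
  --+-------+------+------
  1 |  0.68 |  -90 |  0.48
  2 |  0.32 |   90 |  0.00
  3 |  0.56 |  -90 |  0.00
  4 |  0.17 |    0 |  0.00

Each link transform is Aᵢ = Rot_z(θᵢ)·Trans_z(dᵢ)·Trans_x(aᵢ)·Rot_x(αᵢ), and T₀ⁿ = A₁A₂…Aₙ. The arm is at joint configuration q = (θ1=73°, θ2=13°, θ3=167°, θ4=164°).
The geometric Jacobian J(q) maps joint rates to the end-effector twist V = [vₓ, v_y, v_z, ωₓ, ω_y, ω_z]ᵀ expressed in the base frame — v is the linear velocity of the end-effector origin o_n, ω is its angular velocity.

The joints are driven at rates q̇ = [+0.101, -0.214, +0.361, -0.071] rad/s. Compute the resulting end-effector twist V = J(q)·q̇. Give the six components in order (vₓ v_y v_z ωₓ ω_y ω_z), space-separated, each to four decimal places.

0.0627 -0.0606 -0.0194 0.1668 0.0502 0.4492

o_n = [0.0915, 0.6044, 0.4493]
J₁: ẑ×o_n = [-0.6044, 0.0915, 0.0000], ω = ẑ
J2: z=[-0.9563, 0.2924, 0.0000] o=[0.1988, 0.6503, 0.4800] → [-0.0090, -0.0294, 0.0753, -0.9563, 0.2924, 0.0000]
J3: z=[0.0658, 0.2151, 0.9744] o=[0.2900, 0.9485, 0.4080] → [0.3441, -0.1961, 0.0201, 0.0658, 0.2151, 0.9744]
J4: z=[0.8677, -0.4945, 0.0506] o=[0.0141, 0.4769, 0.5308] → [0.0338, 0.0746, 0.1490, 0.8677, -0.4945, 0.0506]
V = J·q̇ = [0.0627, -0.0606, -0.0194, 0.1668, 0.0502, 0.4492]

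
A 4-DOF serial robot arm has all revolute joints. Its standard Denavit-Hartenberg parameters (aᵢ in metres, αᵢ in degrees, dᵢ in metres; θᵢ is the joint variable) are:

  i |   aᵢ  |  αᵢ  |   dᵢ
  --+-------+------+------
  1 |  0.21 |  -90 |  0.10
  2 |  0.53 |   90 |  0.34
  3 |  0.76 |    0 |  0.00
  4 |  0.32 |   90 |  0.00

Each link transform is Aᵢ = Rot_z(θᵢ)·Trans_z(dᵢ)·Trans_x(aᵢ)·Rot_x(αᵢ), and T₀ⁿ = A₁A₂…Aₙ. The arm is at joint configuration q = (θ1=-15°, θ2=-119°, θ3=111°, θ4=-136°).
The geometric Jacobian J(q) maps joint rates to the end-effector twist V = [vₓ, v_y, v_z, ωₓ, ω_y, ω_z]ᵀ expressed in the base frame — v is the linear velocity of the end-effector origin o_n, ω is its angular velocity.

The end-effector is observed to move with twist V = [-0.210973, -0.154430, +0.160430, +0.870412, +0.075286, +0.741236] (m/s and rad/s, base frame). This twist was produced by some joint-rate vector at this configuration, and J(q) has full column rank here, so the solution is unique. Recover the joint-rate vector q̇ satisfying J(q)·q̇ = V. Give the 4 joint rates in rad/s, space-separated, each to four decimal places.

o_n = [0.1830, 0.8975, 0.5790]
J₁: ẑ×o_n = [-0.8975, 0.1830, 0.0000], ω = ẑ
J2: z=[0.2588, 0.9659, 0.0000] o=[0.2028, -0.0544, 0.1000] → [0.4627, -0.1240, 0.2655, 0.2588, 0.9659, 0.0000]
J3: z=[-0.8448, 0.2264, -0.4848] o=[0.0426, 0.3406, 0.5635] → [0.2735, -0.0550, -0.5023, -0.8448, 0.2264, -0.4848]
J4: z=[-0.8448, 0.2264, -0.4848] o=[0.3538, 0.9917, 0.3253] → [0.0117, 0.2971, 0.1183, -0.8448, 0.2264, -0.4848]
q̇ = J⁺·V = [0.2860, 0.2980, -0.3100, -0.6290]

0.2860 0.2980 -0.3100 -0.6290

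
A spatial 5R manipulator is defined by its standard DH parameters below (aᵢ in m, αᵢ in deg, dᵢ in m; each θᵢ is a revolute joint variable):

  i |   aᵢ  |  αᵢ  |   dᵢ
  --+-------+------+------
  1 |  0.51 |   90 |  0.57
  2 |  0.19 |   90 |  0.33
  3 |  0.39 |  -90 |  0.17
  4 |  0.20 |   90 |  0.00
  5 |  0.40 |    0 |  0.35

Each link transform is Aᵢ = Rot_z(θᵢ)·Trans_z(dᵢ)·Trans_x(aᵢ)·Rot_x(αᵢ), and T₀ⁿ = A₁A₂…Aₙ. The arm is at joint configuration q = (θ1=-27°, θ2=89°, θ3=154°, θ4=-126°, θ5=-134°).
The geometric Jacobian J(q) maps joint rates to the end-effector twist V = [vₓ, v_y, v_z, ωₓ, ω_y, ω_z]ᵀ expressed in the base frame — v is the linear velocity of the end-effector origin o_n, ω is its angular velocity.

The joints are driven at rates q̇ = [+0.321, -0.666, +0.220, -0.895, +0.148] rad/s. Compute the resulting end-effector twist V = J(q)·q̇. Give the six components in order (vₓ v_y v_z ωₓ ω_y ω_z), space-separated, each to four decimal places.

0.1341 -0.0638 -0.1805 0.0873 -0.1409 0.8186

o_n = [0.0717, -0.7722, 0.7507]
J₁: ẑ×o_n = [0.7722, 0.0717, -0.0000], ω = ẑ
J2: z=[-0.4540, -0.8910, 0.0000] o=[0.4544, -0.2315, 0.5700] → [-0.1610, 0.0820, -0.0956, -0.4540, -0.8910, 0.0000]
J3: z=[0.8909, -0.4539, -0.0175] o=[0.3076, -0.5271, 0.7600] → [-0.0001, 0.0124, -0.3255, 0.8909, -0.4539, -0.0175]
J4: z=[0.4012, 0.8043, -0.4383] o=[0.3759, -0.7538, 0.4065] → [0.2687, -0.0047, 0.2373, 0.4012, 0.8043, -0.4383]
J5: z=[-0.3513, 0.5770, 0.7373] o=[0.5451, -0.7822, 0.5093] → [0.1319, -0.2643, 0.2697, -0.3513, 0.5770, 0.7373]
V = J·q̇ = [0.1341, -0.0638, -0.1805, 0.0873, -0.1409, 0.8186]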